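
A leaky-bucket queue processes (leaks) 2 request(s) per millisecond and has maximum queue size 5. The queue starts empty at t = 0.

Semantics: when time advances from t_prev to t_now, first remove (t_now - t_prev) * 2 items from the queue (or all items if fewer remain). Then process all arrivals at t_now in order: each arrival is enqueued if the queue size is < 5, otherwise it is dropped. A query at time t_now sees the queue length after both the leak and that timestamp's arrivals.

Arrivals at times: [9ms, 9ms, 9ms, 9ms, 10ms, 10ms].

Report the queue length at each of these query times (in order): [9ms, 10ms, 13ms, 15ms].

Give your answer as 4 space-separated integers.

Queue lengths at query times:
  query t=9ms: backlog = 4
  query t=10ms: backlog = 4
  query t=13ms: backlog = 0
  query t=15ms: backlog = 0

Answer: 4 4 0 0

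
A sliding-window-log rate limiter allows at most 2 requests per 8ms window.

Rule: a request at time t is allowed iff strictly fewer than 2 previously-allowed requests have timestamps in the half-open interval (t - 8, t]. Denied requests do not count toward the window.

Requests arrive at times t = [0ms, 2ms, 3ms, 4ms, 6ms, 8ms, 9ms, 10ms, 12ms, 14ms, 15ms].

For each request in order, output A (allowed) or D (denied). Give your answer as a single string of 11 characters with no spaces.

Tracking allowed requests in the window:
  req#1 t=0ms: ALLOW
  req#2 t=2ms: ALLOW
  req#3 t=3ms: DENY
  req#4 t=4ms: DENY
  req#5 t=6ms: DENY
  req#6 t=8ms: ALLOW
  req#7 t=9ms: DENY
  req#8 t=10ms: ALLOW
  req#9 t=12ms: DENY
  req#10 t=14ms: DENY
  req#11 t=15ms: DENY

Answer: AADDDADADDD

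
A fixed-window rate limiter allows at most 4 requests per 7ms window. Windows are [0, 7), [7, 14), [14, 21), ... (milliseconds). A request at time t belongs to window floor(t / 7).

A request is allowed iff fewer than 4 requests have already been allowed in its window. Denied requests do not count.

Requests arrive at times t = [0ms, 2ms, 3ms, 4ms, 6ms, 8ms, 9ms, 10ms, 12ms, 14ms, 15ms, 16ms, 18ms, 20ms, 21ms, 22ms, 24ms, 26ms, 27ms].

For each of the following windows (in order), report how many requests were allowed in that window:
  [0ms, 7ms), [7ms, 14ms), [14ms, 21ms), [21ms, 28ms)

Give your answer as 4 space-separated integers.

Answer: 4 4 4 4

Derivation:
Processing requests:
  req#1 t=0ms (window 0): ALLOW
  req#2 t=2ms (window 0): ALLOW
  req#3 t=3ms (window 0): ALLOW
  req#4 t=4ms (window 0): ALLOW
  req#5 t=6ms (window 0): DENY
  req#6 t=8ms (window 1): ALLOW
  req#7 t=9ms (window 1): ALLOW
  req#8 t=10ms (window 1): ALLOW
  req#9 t=12ms (window 1): ALLOW
  req#10 t=14ms (window 2): ALLOW
  req#11 t=15ms (window 2): ALLOW
  req#12 t=16ms (window 2): ALLOW
  req#13 t=18ms (window 2): ALLOW
  req#14 t=20ms (window 2): DENY
  req#15 t=21ms (window 3): ALLOW
  req#16 t=22ms (window 3): ALLOW
  req#17 t=24ms (window 3): ALLOW
  req#18 t=26ms (window 3): ALLOW
  req#19 t=27ms (window 3): DENY

Allowed counts by window: 4 4 4 4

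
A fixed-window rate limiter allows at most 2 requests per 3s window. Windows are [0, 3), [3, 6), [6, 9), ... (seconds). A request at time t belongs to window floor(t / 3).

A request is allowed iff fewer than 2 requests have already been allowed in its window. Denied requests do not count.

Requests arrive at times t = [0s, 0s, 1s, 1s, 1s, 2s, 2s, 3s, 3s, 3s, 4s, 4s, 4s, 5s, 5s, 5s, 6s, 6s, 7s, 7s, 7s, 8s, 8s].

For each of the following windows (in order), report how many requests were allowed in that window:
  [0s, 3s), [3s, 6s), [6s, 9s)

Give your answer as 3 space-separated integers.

Answer: 2 2 2

Derivation:
Processing requests:
  req#1 t=0s (window 0): ALLOW
  req#2 t=0s (window 0): ALLOW
  req#3 t=1s (window 0): DENY
  req#4 t=1s (window 0): DENY
  req#5 t=1s (window 0): DENY
  req#6 t=2s (window 0): DENY
  req#7 t=2s (window 0): DENY
  req#8 t=3s (window 1): ALLOW
  req#9 t=3s (window 1): ALLOW
  req#10 t=3s (window 1): DENY
  req#11 t=4s (window 1): DENY
  req#12 t=4s (window 1): DENY
  req#13 t=4s (window 1): DENY
  req#14 t=5s (window 1): DENY
  req#15 t=5s (window 1): DENY
  req#16 t=5s (window 1): DENY
  req#17 t=6s (window 2): ALLOW
  req#18 t=6s (window 2): ALLOW
  req#19 t=7s (window 2): DENY
  req#20 t=7s (window 2): DENY
  req#21 t=7s (window 2): DENY
  req#22 t=8s (window 2): DENY
  req#23 t=8s (window 2): DENY

Allowed counts by window: 2 2 2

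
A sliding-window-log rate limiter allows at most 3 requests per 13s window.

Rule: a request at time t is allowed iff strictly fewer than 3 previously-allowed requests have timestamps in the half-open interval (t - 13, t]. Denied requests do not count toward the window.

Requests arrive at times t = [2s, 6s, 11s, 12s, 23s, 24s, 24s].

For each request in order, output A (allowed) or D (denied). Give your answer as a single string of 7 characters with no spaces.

Answer: AAADAAA

Derivation:
Tracking allowed requests in the window:
  req#1 t=2s: ALLOW
  req#2 t=6s: ALLOW
  req#3 t=11s: ALLOW
  req#4 t=12s: DENY
  req#5 t=23s: ALLOW
  req#6 t=24s: ALLOW
  req#7 t=24s: ALLOW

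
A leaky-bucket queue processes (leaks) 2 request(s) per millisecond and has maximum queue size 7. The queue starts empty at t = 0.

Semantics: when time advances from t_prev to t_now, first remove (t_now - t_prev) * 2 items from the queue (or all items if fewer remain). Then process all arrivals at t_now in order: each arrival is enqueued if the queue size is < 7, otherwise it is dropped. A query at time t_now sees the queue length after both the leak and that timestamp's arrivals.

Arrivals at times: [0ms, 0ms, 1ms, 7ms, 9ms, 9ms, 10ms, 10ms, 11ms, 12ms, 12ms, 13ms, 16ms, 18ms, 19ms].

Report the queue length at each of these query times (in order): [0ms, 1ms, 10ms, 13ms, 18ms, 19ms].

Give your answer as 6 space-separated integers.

Answer: 2 1 2 1 1 1

Derivation:
Queue lengths at query times:
  query t=0ms: backlog = 2
  query t=1ms: backlog = 1
  query t=10ms: backlog = 2
  query t=13ms: backlog = 1
  query t=18ms: backlog = 1
  query t=19ms: backlog = 1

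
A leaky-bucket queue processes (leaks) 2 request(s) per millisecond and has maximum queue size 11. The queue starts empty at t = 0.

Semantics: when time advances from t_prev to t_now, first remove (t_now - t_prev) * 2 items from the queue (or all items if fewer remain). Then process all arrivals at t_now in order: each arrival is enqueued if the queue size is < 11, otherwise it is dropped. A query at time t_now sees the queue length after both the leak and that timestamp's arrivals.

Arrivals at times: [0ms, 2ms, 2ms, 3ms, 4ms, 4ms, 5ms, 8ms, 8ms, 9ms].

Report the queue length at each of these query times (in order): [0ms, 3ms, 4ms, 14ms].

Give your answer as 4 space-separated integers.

Answer: 1 1 2 0

Derivation:
Queue lengths at query times:
  query t=0ms: backlog = 1
  query t=3ms: backlog = 1
  query t=4ms: backlog = 2
  query t=14ms: backlog = 0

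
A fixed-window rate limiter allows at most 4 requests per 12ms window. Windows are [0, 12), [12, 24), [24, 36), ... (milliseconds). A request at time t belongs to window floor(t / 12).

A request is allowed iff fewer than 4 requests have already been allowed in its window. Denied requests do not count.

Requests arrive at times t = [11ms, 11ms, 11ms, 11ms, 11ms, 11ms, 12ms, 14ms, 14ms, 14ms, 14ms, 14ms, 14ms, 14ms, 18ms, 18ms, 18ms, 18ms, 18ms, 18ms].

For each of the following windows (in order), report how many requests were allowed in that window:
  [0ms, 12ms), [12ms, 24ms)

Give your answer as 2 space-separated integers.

Processing requests:
  req#1 t=11ms (window 0): ALLOW
  req#2 t=11ms (window 0): ALLOW
  req#3 t=11ms (window 0): ALLOW
  req#4 t=11ms (window 0): ALLOW
  req#5 t=11ms (window 0): DENY
  req#6 t=11ms (window 0): DENY
  req#7 t=12ms (window 1): ALLOW
  req#8 t=14ms (window 1): ALLOW
  req#9 t=14ms (window 1): ALLOW
  req#10 t=14ms (window 1): ALLOW
  req#11 t=14ms (window 1): DENY
  req#12 t=14ms (window 1): DENY
  req#13 t=14ms (window 1): DENY
  req#14 t=14ms (window 1): DENY
  req#15 t=18ms (window 1): DENY
  req#16 t=18ms (window 1): DENY
  req#17 t=18ms (window 1): DENY
  req#18 t=18ms (window 1): DENY
  req#19 t=18ms (window 1): DENY
  req#20 t=18ms (window 1): DENY

Allowed counts by window: 4 4

Answer: 4 4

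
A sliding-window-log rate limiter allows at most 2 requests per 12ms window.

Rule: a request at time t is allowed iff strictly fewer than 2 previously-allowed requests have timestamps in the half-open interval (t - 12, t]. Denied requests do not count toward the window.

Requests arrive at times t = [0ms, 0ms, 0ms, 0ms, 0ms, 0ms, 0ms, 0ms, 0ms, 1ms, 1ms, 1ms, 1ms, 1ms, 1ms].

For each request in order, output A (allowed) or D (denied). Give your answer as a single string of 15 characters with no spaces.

Tracking allowed requests in the window:
  req#1 t=0ms: ALLOW
  req#2 t=0ms: ALLOW
  req#3 t=0ms: DENY
  req#4 t=0ms: DENY
  req#5 t=0ms: DENY
  req#6 t=0ms: DENY
  req#7 t=0ms: DENY
  req#8 t=0ms: DENY
  req#9 t=0ms: DENY
  req#10 t=1ms: DENY
  req#11 t=1ms: DENY
  req#12 t=1ms: DENY
  req#13 t=1ms: DENY
  req#14 t=1ms: DENY
  req#15 t=1ms: DENY

Answer: AADDDDDDDDDDDDD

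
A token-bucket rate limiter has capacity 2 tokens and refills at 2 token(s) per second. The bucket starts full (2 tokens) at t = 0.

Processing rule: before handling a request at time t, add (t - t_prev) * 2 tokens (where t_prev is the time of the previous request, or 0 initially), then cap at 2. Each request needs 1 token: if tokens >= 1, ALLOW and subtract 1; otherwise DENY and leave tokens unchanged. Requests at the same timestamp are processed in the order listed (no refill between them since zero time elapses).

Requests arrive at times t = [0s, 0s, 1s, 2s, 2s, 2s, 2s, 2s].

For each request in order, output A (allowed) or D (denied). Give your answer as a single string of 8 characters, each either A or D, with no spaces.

Answer: AAAAADDD

Derivation:
Simulating step by step:
  req#1 t=0s: ALLOW
  req#2 t=0s: ALLOW
  req#3 t=1s: ALLOW
  req#4 t=2s: ALLOW
  req#5 t=2s: ALLOW
  req#6 t=2s: DENY
  req#7 t=2s: DENY
  req#8 t=2s: DENY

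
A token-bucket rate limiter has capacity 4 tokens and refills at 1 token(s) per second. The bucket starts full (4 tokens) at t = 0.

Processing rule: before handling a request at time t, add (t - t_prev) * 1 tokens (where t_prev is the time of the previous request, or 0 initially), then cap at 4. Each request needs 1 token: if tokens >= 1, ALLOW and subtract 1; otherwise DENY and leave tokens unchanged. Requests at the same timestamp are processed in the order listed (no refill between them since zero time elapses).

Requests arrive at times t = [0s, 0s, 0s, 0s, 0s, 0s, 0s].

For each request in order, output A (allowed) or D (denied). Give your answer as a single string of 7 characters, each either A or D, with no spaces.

Answer: AAAADDD

Derivation:
Simulating step by step:
  req#1 t=0s: ALLOW
  req#2 t=0s: ALLOW
  req#3 t=0s: ALLOW
  req#4 t=0s: ALLOW
  req#5 t=0s: DENY
  req#6 t=0s: DENY
  req#7 t=0s: DENY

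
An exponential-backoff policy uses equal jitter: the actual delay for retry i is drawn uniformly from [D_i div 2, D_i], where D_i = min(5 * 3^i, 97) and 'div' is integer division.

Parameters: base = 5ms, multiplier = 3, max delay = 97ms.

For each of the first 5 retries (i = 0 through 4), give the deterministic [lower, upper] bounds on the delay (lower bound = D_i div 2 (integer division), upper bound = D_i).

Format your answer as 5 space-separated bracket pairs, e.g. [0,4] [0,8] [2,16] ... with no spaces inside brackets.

Answer: [2,5] [7,15] [22,45] [48,97] [48,97]

Derivation:
Computing bounds per retry:
  i=0: D_i=min(5*3^0,97)=5, bounds=[2,5]
  i=1: D_i=min(5*3^1,97)=15, bounds=[7,15]
  i=2: D_i=min(5*3^2,97)=45, bounds=[22,45]
  i=3: D_i=min(5*3^3,97)=97, bounds=[48,97]
  i=4: D_i=min(5*3^4,97)=97, bounds=[48,97]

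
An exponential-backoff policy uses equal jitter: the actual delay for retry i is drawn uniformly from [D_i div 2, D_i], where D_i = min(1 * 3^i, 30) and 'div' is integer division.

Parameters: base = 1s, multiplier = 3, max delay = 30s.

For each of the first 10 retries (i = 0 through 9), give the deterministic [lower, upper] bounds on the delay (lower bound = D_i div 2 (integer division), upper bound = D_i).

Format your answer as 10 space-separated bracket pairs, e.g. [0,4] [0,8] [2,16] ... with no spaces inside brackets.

Answer: [0,1] [1,3] [4,9] [13,27] [15,30] [15,30] [15,30] [15,30] [15,30] [15,30]

Derivation:
Computing bounds per retry:
  i=0: D_i=min(1*3^0,30)=1, bounds=[0,1]
  i=1: D_i=min(1*3^1,30)=3, bounds=[1,3]
  i=2: D_i=min(1*3^2,30)=9, bounds=[4,9]
  i=3: D_i=min(1*3^3,30)=27, bounds=[13,27]
  i=4: D_i=min(1*3^4,30)=30, bounds=[15,30]
  i=5: D_i=min(1*3^5,30)=30, bounds=[15,30]
  i=6: D_i=min(1*3^6,30)=30, bounds=[15,30]
  i=7: D_i=min(1*3^7,30)=30, bounds=[15,30]
  i=8: D_i=min(1*3^8,30)=30, bounds=[15,30]
  i=9: D_i=min(1*3^9,30)=30, bounds=[15,30]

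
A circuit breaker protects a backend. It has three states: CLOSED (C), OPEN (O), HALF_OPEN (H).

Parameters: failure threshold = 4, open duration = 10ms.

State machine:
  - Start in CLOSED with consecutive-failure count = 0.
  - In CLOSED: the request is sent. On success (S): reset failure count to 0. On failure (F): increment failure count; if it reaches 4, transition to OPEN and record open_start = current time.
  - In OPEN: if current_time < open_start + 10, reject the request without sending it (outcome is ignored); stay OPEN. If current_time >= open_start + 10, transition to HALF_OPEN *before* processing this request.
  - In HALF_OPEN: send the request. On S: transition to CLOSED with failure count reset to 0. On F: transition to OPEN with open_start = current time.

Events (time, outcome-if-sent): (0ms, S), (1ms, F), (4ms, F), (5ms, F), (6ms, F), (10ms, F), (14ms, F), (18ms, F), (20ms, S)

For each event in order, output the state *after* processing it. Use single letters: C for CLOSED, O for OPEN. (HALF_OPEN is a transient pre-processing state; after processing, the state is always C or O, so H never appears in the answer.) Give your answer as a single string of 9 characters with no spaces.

State after each event:
  event#1 t=0ms outcome=S: state=CLOSED
  event#2 t=1ms outcome=F: state=CLOSED
  event#3 t=4ms outcome=F: state=CLOSED
  event#4 t=5ms outcome=F: state=CLOSED
  event#5 t=6ms outcome=F: state=OPEN
  event#6 t=10ms outcome=F: state=OPEN
  event#7 t=14ms outcome=F: state=OPEN
  event#8 t=18ms outcome=F: state=OPEN
  event#9 t=20ms outcome=S: state=OPEN

Answer: CCCCOOOOO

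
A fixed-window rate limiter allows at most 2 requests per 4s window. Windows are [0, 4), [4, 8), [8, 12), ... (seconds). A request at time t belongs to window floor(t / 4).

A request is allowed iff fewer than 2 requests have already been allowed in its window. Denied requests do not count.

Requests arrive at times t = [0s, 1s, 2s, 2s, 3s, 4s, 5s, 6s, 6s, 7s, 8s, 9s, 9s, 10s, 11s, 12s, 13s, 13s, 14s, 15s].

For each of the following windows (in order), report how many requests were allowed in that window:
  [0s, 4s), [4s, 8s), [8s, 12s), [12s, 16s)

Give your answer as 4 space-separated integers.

Processing requests:
  req#1 t=0s (window 0): ALLOW
  req#2 t=1s (window 0): ALLOW
  req#3 t=2s (window 0): DENY
  req#4 t=2s (window 0): DENY
  req#5 t=3s (window 0): DENY
  req#6 t=4s (window 1): ALLOW
  req#7 t=5s (window 1): ALLOW
  req#8 t=6s (window 1): DENY
  req#9 t=6s (window 1): DENY
  req#10 t=7s (window 1): DENY
  req#11 t=8s (window 2): ALLOW
  req#12 t=9s (window 2): ALLOW
  req#13 t=9s (window 2): DENY
  req#14 t=10s (window 2): DENY
  req#15 t=11s (window 2): DENY
  req#16 t=12s (window 3): ALLOW
  req#17 t=13s (window 3): ALLOW
  req#18 t=13s (window 3): DENY
  req#19 t=14s (window 3): DENY
  req#20 t=15s (window 3): DENY

Allowed counts by window: 2 2 2 2

Answer: 2 2 2 2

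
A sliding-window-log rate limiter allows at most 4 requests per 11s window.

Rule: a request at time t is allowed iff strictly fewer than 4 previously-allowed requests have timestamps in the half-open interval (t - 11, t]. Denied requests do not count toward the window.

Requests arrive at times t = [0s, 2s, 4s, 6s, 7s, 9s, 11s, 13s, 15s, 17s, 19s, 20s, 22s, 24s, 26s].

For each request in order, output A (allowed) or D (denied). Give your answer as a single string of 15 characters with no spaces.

Answer: AAAADDAAAADDAAA

Derivation:
Tracking allowed requests in the window:
  req#1 t=0s: ALLOW
  req#2 t=2s: ALLOW
  req#3 t=4s: ALLOW
  req#4 t=6s: ALLOW
  req#5 t=7s: DENY
  req#6 t=9s: DENY
  req#7 t=11s: ALLOW
  req#8 t=13s: ALLOW
  req#9 t=15s: ALLOW
  req#10 t=17s: ALLOW
  req#11 t=19s: DENY
  req#12 t=20s: DENY
  req#13 t=22s: ALLOW
  req#14 t=24s: ALLOW
  req#15 t=26s: ALLOW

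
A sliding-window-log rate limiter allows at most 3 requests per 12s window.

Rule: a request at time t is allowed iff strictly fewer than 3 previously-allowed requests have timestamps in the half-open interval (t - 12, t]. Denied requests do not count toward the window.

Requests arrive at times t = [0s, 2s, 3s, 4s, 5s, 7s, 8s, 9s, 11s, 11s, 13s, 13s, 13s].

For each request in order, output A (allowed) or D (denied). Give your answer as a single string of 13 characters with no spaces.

Answer: AAADDDDDDDADD

Derivation:
Tracking allowed requests in the window:
  req#1 t=0s: ALLOW
  req#2 t=2s: ALLOW
  req#3 t=3s: ALLOW
  req#4 t=4s: DENY
  req#5 t=5s: DENY
  req#6 t=7s: DENY
  req#7 t=8s: DENY
  req#8 t=9s: DENY
  req#9 t=11s: DENY
  req#10 t=11s: DENY
  req#11 t=13s: ALLOW
  req#12 t=13s: DENY
  req#13 t=13s: DENY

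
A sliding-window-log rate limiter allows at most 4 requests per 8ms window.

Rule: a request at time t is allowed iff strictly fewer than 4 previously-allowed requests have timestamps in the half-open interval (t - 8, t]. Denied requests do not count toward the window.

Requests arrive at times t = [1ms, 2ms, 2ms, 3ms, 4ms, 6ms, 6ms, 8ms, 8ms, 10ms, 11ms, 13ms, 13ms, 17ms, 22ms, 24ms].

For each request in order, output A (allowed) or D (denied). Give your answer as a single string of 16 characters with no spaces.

Tracking allowed requests in the window:
  req#1 t=1ms: ALLOW
  req#2 t=2ms: ALLOW
  req#3 t=2ms: ALLOW
  req#4 t=3ms: ALLOW
  req#5 t=4ms: DENY
  req#6 t=6ms: DENY
  req#7 t=6ms: DENY
  req#8 t=8ms: DENY
  req#9 t=8ms: DENY
  req#10 t=10ms: ALLOW
  req#11 t=11ms: ALLOW
  req#12 t=13ms: ALLOW
  req#13 t=13ms: ALLOW
  req#14 t=17ms: DENY
  req#15 t=22ms: ALLOW
  req#16 t=24ms: ALLOW

Answer: AAAADDDDDAAAADAA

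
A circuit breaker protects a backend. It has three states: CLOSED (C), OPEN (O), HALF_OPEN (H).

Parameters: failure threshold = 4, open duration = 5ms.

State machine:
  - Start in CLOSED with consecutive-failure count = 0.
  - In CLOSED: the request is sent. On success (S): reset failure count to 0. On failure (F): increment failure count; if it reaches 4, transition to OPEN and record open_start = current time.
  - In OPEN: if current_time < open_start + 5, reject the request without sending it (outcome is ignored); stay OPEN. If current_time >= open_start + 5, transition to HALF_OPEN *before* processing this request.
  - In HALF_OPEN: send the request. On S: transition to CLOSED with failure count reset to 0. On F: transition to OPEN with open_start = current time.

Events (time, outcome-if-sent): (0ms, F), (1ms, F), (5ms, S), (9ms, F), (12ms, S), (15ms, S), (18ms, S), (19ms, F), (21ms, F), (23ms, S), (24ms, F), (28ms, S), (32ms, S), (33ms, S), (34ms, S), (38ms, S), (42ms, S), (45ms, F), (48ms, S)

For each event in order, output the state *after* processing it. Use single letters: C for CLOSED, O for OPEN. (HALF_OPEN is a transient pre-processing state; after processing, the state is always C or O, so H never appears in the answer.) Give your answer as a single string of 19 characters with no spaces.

Answer: CCCCCCCCCCCCCCCCCCC

Derivation:
State after each event:
  event#1 t=0ms outcome=F: state=CLOSED
  event#2 t=1ms outcome=F: state=CLOSED
  event#3 t=5ms outcome=S: state=CLOSED
  event#4 t=9ms outcome=F: state=CLOSED
  event#5 t=12ms outcome=S: state=CLOSED
  event#6 t=15ms outcome=S: state=CLOSED
  event#7 t=18ms outcome=S: state=CLOSED
  event#8 t=19ms outcome=F: state=CLOSED
  event#9 t=21ms outcome=F: state=CLOSED
  event#10 t=23ms outcome=S: state=CLOSED
  event#11 t=24ms outcome=F: state=CLOSED
  event#12 t=28ms outcome=S: state=CLOSED
  event#13 t=32ms outcome=S: state=CLOSED
  event#14 t=33ms outcome=S: state=CLOSED
  event#15 t=34ms outcome=S: state=CLOSED
  event#16 t=38ms outcome=S: state=CLOSED
  event#17 t=42ms outcome=S: state=CLOSED
  event#18 t=45ms outcome=F: state=CLOSED
  event#19 t=48ms outcome=S: state=CLOSED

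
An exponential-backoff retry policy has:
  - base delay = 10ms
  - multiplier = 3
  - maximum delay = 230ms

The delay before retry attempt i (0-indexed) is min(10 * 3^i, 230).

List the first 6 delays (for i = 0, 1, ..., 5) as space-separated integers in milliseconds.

Answer: 10 30 90 230 230 230

Derivation:
Computing each delay:
  i=0: min(10*3^0, 230) = 10
  i=1: min(10*3^1, 230) = 30
  i=2: min(10*3^2, 230) = 90
  i=3: min(10*3^3, 230) = 230
  i=4: min(10*3^4, 230) = 230
  i=5: min(10*3^5, 230) = 230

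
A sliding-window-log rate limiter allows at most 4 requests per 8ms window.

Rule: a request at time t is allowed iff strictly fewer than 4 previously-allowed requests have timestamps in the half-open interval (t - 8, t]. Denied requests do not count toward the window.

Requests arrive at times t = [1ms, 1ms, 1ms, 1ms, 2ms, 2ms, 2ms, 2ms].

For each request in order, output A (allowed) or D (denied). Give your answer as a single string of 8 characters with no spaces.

Answer: AAAADDDD

Derivation:
Tracking allowed requests in the window:
  req#1 t=1ms: ALLOW
  req#2 t=1ms: ALLOW
  req#3 t=1ms: ALLOW
  req#4 t=1ms: ALLOW
  req#5 t=2ms: DENY
  req#6 t=2ms: DENY
  req#7 t=2ms: DENY
  req#8 t=2ms: DENY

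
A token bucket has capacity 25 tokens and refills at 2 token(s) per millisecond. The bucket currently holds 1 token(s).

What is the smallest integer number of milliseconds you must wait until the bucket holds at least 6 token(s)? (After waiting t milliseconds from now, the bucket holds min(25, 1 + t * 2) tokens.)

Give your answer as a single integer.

Need 1 + t * 2 >= 6, so t >= 5/2.
Smallest integer t = ceil(5/2) = 3.

Answer: 3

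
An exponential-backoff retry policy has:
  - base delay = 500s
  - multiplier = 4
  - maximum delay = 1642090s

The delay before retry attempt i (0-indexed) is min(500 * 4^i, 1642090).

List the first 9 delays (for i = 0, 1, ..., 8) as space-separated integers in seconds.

Computing each delay:
  i=0: min(500*4^0, 1642090) = 500
  i=1: min(500*4^1, 1642090) = 2000
  i=2: min(500*4^2, 1642090) = 8000
  i=3: min(500*4^3, 1642090) = 32000
  i=4: min(500*4^4, 1642090) = 128000
  i=5: min(500*4^5, 1642090) = 512000
  i=6: min(500*4^6, 1642090) = 1642090
  i=7: min(500*4^7, 1642090) = 1642090
  i=8: min(500*4^8, 1642090) = 1642090

Answer: 500 2000 8000 32000 128000 512000 1642090 1642090 1642090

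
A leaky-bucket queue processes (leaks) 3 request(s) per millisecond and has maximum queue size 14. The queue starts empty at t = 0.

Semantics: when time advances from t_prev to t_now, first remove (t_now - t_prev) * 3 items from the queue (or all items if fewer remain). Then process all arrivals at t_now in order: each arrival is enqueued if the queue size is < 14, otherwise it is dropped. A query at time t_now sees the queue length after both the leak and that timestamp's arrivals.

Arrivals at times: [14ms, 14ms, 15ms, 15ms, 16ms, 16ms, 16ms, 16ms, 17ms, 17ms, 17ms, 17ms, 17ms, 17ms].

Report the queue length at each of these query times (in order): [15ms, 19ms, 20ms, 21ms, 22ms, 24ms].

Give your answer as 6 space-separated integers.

Answer: 2 1 0 0 0 0

Derivation:
Queue lengths at query times:
  query t=15ms: backlog = 2
  query t=19ms: backlog = 1
  query t=20ms: backlog = 0
  query t=21ms: backlog = 0
  query t=22ms: backlog = 0
  query t=24ms: backlog = 0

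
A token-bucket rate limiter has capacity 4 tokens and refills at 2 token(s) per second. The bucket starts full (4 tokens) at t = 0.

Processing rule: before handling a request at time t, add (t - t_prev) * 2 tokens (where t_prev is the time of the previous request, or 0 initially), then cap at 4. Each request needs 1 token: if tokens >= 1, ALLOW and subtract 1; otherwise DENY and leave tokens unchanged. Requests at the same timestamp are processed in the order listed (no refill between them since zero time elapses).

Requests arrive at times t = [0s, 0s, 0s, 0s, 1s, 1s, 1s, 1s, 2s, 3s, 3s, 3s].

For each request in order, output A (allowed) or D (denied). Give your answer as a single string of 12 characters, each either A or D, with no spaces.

Answer: AAAAAADDAAAA

Derivation:
Simulating step by step:
  req#1 t=0s: ALLOW
  req#2 t=0s: ALLOW
  req#3 t=0s: ALLOW
  req#4 t=0s: ALLOW
  req#5 t=1s: ALLOW
  req#6 t=1s: ALLOW
  req#7 t=1s: DENY
  req#8 t=1s: DENY
  req#9 t=2s: ALLOW
  req#10 t=3s: ALLOW
  req#11 t=3s: ALLOW
  req#12 t=3s: ALLOW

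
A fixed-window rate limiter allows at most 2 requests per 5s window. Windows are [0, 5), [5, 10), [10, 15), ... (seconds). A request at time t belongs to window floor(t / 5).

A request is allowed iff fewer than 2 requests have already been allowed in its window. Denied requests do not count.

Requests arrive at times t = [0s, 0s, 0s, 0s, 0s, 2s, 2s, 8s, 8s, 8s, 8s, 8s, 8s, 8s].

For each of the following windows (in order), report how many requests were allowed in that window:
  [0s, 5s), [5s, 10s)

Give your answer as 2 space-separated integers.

Answer: 2 2

Derivation:
Processing requests:
  req#1 t=0s (window 0): ALLOW
  req#2 t=0s (window 0): ALLOW
  req#3 t=0s (window 0): DENY
  req#4 t=0s (window 0): DENY
  req#5 t=0s (window 0): DENY
  req#6 t=2s (window 0): DENY
  req#7 t=2s (window 0): DENY
  req#8 t=8s (window 1): ALLOW
  req#9 t=8s (window 1): ALLOW
  req#10 t=8s (window 1): DENY
  req#11 t=8s (window 1): DENY
  req#12 t=8s (window 1): DENY
  req#13 t=8s (window 1): DENY
  req#14 t=8s (window 1): DENY

Allowed counts by window: 2 2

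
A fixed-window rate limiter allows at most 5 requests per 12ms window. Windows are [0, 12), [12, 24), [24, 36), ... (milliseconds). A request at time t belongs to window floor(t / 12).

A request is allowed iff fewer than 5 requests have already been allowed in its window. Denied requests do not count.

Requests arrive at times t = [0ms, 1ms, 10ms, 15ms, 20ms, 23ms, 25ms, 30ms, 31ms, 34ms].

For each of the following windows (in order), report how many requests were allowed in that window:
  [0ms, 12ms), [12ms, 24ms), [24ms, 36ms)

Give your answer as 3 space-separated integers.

Answer: 3 3 4

Derivation:
Processing requests:
  req#1 t=0ms (window 0): ALLOW
  req#2 t=1ms (window 0): ALLOW
  req#3 t=10ms (window 0): ALLOW
  req#4 t=15ms (window 1): ALLOW
  req#5 t=20ms (window 1): ALLOW
  req#6 t=23ms (window 1): ALLOW
  req#7 t=25ms (window 2): ALLOW
  req#8 t=30ms (window 2): ALLOW
  req#9 t=31ms (window 2): ALLOW
  req#10 t=34ms (window 2): ALLOW

Allowed counts by window: 3 3 4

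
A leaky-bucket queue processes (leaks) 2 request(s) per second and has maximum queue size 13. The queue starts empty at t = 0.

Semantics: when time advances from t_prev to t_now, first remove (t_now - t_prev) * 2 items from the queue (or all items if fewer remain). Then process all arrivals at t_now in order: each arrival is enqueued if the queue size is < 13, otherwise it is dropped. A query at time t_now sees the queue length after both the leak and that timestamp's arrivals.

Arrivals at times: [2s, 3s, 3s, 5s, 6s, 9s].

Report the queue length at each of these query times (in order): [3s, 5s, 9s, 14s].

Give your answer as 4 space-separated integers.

Queue lengths at query times:
  query t=3s: backlog = 2
  query t=5s: backlog = 1
  query t=9s: backlog = 1
  query t=14s: backlog = 0

Answer: 2 1 1 0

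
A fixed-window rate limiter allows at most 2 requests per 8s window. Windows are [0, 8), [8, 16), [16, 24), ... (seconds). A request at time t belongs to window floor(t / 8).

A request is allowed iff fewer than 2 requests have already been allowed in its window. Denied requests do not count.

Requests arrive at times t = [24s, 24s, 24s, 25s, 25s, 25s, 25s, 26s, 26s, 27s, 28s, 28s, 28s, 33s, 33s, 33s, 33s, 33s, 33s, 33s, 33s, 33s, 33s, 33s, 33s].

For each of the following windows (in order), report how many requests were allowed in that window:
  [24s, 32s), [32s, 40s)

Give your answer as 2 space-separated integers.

Answer: 2 2

Derivation:
Processing requests:
  req#1 t=24s (window 3): ALLOW
  req#2 t=24s (window 3): ALLOW
  req#3 t=24s (window 3): DENY
  req#4 t=25s (window 3): DENY
  req#5 t=25s (window 3): DENY
  req#6 t=25s (window 3): DENY
  req#7 t=25s (window 3): DENY
  req#8 t=26s (window 3): DENY
  req#9 t=26s (window 3): DENY
  req#10 t=27s (window 3): DENY
  req#11 t=28s (window 3): DENY
  req#12 t=28s (window 3): DENY
  req#13 t=28s (window 3): DENY
  req#14 t=33s (window 4): ALLOW
  req#15 t=33s (window 4): ALLOW
  req#16 t=33s (window 4): DENY
  req#17 t=33s (window 4): DENY
  req#18 t=33s (window 4): DENY
  req#19 t=33s (window 4): DENY
  req#20 t=33s (window 4): DENY
  req#21 t=33s (window 4): DENY
  req#22 t=33s (window 4): DENY
  req#23 t=33s (window 4): DENY
  req#24 t=33s (window 4): DENY
  req#25 t=33s (window 4): DENY

Allowed counts by window: 2 2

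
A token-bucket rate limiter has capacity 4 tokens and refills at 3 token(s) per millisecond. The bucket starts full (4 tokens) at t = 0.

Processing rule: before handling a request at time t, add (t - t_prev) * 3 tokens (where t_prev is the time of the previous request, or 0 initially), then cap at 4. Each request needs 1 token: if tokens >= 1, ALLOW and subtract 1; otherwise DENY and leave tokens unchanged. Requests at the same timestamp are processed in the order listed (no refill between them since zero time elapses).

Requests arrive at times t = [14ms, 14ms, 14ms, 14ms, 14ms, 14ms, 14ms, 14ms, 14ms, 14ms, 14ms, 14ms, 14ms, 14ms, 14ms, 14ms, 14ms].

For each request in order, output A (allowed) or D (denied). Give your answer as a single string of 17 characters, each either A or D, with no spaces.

Answer: AAAADDDDDDDDDDDDD

Derivation:
Simulating step by step:
  req#1 t=14ms: ALLOW
  req#2 t=14ms: ALLOW
  req#3 t=14ms: ALLOW
  req#4 t=14ms: ALLOW
  req#5 t=14ms: DENY
  req#6 t=14ms: DENY
  req#7 t=14ms: DENY
  req#8 t=14ms: DENY
  req#9 t=14ms: DENY
  req#10 t=14ms: DENY
  req#11 t=14ms: DENY
  req#12 t=14ms: DENY
  req#13 t=14ms: DENY
  req#14 t=14ms: DENY
  req#15 t=14ms: DENY
  req#16 t=14ms: DENY
  req#17 t=14ms: DENY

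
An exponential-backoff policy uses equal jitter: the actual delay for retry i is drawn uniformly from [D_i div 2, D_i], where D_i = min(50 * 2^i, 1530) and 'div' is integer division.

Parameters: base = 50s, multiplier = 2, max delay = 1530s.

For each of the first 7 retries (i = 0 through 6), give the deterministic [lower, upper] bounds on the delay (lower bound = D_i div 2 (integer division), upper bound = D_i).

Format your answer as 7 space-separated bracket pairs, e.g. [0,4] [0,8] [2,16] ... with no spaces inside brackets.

Answer: [25,50] [50,100] [100,200] [200,400] [400,800] [765,1530] [765,1530]

Derivation:
Computing bounds per retry:
  i=0: D_i=min(50*2^0,1530)=50, bounds=[25,50]
  i=1: D_i=min(50*2^1,1530)=100, bounds=[50,100]
  i=2: D_i=min(50*2^2,1530)=200, bounds=[100,200]
  i=3: D_i=min(50*2^3,1530)=400, bounds=[200,400]
  i=4: D_i=min(50*2^4,1530)=800, bounds=[400,800]
  i=5: D_i=min(50*2^5,1530)=1530, bounds=[765,1530]
  i=6: D_i=min(50*2^6,1530)=1530, bounds=[765,1530]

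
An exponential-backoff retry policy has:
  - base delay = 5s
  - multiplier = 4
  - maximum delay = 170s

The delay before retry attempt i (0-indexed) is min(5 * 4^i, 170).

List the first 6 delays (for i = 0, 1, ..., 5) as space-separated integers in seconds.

Answer: 5 20 80 170 170 170

Derivation:
Computing each delay:
  i=0: min(5*4^0, 170) = 5
  i=1: min(5*4^1, 170) = 20
  i=2: min(5*4^2, 170) = 80
  i=3: min(5*4^3, 170) = 170
  i=4: min(5*4^4, 170) = 170
  i=5: min(5*4^5, 170) = 170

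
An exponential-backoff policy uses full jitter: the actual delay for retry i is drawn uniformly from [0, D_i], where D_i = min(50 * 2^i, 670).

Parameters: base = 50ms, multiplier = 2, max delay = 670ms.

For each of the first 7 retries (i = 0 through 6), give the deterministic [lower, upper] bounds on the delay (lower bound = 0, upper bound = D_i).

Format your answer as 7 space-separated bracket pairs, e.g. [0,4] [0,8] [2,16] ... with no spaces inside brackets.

Computing bounds per retry:
  i=0: D_i=min(50*2^0,670)=50, bounds=[0,50]
  i=1: D_i=min(50*2^1,670)=100, bounds=[0,100]
  i=2: D_i=min(50*2^2,670)=200, bounds=[0,200]
  i=3: D_i=min(50*2^3,670)=400, bounds=[0,400]
  i=4: D_i=min(50*2^4,670)=670, bounds=[0,670]
  i=5: D_i=min(50*2^5,670)=670, bounds=[0,670]
  i=6: D_i=min(50*2^6,670)=670, bounds=[0,670]

Answer: [0,50] [0,100] [0,200] [0,400] [0,670] [0,670] [0,670]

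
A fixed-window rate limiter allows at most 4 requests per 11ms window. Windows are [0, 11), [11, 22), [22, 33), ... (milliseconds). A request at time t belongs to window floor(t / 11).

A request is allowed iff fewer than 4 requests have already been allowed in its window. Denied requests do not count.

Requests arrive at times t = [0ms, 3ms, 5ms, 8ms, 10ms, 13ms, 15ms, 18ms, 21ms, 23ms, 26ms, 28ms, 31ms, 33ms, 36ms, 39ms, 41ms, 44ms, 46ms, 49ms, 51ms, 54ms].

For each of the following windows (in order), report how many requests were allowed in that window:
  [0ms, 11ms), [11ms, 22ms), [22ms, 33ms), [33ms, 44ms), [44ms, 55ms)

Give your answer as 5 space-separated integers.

Answer: 4 4 4 4 4

Derivation:
Processing requests:
  req#1 t=0ms (window 0): ALLOW
  req#2 t=3ms (window 0): ALLOW
  req#3 t=5ms (window 0): ALLOW
  req#4 t=8ms (window 0): ALLOW
  req#5 t=10ms (window 0): DENY
  req#6 t=13ms (window 1): ALLOW
  req#7 t=15ms (window 1): ALLOW
  req#8 t=18ms (window 1): ALLOW
  req#9 t=21ms (window 1): ALLOW
  req#10 t=23ms (window 2): ALLOW
  req#11 t=26ms (window 2): ALLOW
  req#12 t=28ms (window 2): ALLOW
  req#13 t=31ms (window 2): ALLOW
  req#14 t=33ms (window 3): ALLOW
  req#15 t=36ms (window 3): ALLOW
  req#16 t=39ms (window 3): ALLOW
  req#17 t=41ms (window 3): ALLOW
  req#18 t=44ms (window 4): ALLOW
  req#19 t=46ms (window 4): ALLOW
  req#20 t=49ms (window 4): ALLOW
  req#21 t=51ms (window 4): ALLOW
  req#22 t=54ms (window 4): DENY

Allowed counts by window: 4 4 4 4 4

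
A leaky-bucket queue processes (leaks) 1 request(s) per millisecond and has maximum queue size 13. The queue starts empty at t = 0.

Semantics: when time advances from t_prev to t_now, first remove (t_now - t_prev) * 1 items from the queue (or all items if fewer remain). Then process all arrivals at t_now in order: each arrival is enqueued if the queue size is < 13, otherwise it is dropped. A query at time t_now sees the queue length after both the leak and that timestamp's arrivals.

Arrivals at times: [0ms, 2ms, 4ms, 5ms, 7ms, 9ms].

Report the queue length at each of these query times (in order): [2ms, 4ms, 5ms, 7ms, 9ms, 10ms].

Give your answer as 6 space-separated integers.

Queue lengths at query times:
  query t=2ms: backlog = 1
  query t=4ms: backlog = 1
  query t=5ms: backlog = 1
  query t=7ms: backlog = 1
  query t=9ms: backlog = 1
  query t=10ms: backlog = 0

Answer: 1 1 1 1 1 0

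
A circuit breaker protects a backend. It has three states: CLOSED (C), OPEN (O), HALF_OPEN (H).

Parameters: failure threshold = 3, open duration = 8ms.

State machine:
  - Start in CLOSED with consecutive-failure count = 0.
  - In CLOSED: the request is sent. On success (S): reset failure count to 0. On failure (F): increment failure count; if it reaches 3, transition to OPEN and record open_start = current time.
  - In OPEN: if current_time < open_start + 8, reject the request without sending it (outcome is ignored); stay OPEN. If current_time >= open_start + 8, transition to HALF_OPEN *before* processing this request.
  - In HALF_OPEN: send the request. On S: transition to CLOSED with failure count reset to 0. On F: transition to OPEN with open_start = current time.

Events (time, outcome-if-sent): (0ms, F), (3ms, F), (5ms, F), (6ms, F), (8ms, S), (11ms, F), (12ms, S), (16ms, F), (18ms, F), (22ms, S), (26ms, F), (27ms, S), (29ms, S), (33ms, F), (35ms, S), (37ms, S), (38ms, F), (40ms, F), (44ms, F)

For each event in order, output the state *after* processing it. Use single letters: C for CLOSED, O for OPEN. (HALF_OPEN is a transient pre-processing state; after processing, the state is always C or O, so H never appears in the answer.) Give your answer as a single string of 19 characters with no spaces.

State after each event:
  event#1 t=0ms outcome=F: state=CLOSED
  event#2 t=3ms outcome=F: state=CLOSED
  event#3 t=5ms outcome=F: state=OPEN
  event#4 t=6ms outcome=F: state=OPEN
  event#5 t=8ms outcome=S: state=OPEN
  event#6 t=11ms outcome=F: state=OPEN
  event#7 t=12ms outcome=S: state=OPEN
  event#8 t=16ms outcome=F: state=OPEN
  event#9 t=18ms outcome=F: state=OPEN
  event#10 t=22ms outcome=S: state=OPEN
  event#11 t=26ms outcome=F: state=OPEN
  event#12 t=27ms outcome=S: state=OPEN
  event#13 t=29ms outcome=S: state=OPEN
  event#14 t=33ms outcome=F: state=OPEN
  event#15 t=35ms outcome=S: state=CLOSED
  event#16 t=37ms outcome=S: state=CLOSED
  event#17 t=38ms outcome=F: state=CLOSED
  event#18 t=40ms outcome=F: state=CLOSED
  event#19 t=44ms outcome=F: state=OPEN

Answer: CCOOOOOOOOOOOOCCCCO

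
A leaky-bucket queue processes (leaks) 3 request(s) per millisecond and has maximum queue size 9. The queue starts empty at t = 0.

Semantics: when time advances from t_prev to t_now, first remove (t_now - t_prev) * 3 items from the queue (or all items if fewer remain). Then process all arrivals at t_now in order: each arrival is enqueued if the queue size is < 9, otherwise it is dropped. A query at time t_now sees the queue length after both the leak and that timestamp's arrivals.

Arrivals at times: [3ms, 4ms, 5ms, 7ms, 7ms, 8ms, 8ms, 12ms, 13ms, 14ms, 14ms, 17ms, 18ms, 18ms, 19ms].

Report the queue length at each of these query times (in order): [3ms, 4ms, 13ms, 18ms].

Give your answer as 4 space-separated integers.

Answer: 1 1 1 2

Derivation:
Queue lengths at query times:
  query t=3ms: backlog = 1
  query t=4ms: backlog = 1
  query t=13ms: backlog = 1
  query t=18ms: backlog = 2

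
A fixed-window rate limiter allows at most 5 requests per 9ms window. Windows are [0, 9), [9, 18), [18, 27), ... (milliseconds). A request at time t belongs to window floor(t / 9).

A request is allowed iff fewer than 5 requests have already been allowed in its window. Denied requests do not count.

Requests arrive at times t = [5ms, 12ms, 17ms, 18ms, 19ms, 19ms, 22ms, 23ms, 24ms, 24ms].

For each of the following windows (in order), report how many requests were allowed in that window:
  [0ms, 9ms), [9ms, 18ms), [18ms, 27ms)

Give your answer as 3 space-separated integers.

Processing requests:
  req#1 t=5ms (window 0): ALLOW
  req#2 t=12ms (window 1): ALLOW
  req#3 t=17ms (window 1): ALLOW
  req#4 t=18ms (window 2): ALLOW
  req#5 t=19ms (window 2): ALLOW
  req#6 t=19ms (window 2): ALLOW
  req#7 t=22ms (window 2): ALLOW
  req#8 t=23ms (window 2): ALLOW
  req#9 t=24ms (window 2): DENY
  req#10 t=24ms (window 2): DENY

Allowed counts by window: 1 2 5

Answer: 1 2 5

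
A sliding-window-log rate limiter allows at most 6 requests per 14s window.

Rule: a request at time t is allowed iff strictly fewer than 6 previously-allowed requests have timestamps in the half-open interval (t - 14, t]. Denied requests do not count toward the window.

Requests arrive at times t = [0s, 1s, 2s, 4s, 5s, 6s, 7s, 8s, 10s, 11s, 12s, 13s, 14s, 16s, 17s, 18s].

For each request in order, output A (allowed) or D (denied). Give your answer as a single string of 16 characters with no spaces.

Answer: AAAAAADDDDDDAAAA

Derivation:
Tracking allowed requests in the window:
  req#1 t=0s: ALLOW
  req#2 t=1s: ALLOW
  req#3 t=2s: ALLOW
  req#4 t=4s: ALLOW
  req#5 t=5s: ALLOW
  req#6 t=6s: ALLOW
  req#7 t=7s: DENY
  req#8 t=8s: DENY
  req#9 t=10s: DENY
  req#10 t=11s: DENY
  req#11 t=12s: DENY
  req#12 t=13s: DENY
  req#13 t=14s: ALLOW
  req#14 t=16s: ALLOW
  req#15 t=17s: ALLOW
  req#16 t=18s: ALLOW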